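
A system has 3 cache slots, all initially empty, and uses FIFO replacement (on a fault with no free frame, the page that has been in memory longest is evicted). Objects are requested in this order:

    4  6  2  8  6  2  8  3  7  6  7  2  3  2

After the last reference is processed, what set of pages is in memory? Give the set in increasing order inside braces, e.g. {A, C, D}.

{2, 3, 6}

4 -> fault, frames {4}
6 -> fault, frames {4,6}
2 -> fault, frames {4,6,2}
8 -> fault, evict 4, frames {6,2,8}
6 -> hit
2 -> hit
8 -> hit
3 -> fault, evict 6, frames {2,8,3}
7 -> fault, evict 2, frames {8,3,7}
6 -> fault, evict 8, frames {3,7,6}
7 -> hit
2 -> fault, evict 3, frames {7,6,2}
3 -> fault, evict 7, frames {6,2,3}
2 -> hit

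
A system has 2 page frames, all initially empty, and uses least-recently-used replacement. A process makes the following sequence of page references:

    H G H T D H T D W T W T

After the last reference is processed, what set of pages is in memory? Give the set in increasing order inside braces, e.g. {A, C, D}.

{T, W}

H → fault, frames (H)
G → fault, frames (H G)
H → hit
T → fault, evict G, frames (H T)
D → fault, evict H, frames (T D)
H → fault, evict T, frames (D H)
T → fault, evict D, frames (H T)
D → fault, evict H, frames (T D)
W → fault, evict T, frames (D W)
T → fault, evict D, frames (W T)
W → hit
T → hit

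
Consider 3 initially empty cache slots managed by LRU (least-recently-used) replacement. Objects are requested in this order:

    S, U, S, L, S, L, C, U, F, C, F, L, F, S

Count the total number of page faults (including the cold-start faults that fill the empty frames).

8

S → fault, frames {S}
U → fault, frames {S,U}
S → hit
L → fault, frames {U,S,L}
S → hit
L → hit
C → fault, evict U, frames {S,L,C}
U → fault, evict S, frames {L,C,U}
F → fault, evict L, frames {C,U,F}
C → hit
F → hit
L → fault, evict U, frames {C,F,L}
F → hit
S → fault, evict C, frames {L,F,S}
Page faults: 8.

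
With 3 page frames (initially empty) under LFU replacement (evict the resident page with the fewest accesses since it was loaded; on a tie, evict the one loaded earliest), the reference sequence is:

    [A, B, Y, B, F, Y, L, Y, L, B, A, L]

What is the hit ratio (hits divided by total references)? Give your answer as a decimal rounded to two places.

0.42

A: fault, frames (A)
B: fault, frames (A B)
Y: fault, frames (A B Y)
B: hit
F: fault, evict A, frames (B Y F)
Y: hit
L: fault, evict F, frames (B Y L)
Y: hit
L: hit
B: hit
A: fault, evict L, frames (B Y A)
L: fault, evict A, frames (B Y L)
Hits: 5 of 12 references → 5/12 = 0.4167.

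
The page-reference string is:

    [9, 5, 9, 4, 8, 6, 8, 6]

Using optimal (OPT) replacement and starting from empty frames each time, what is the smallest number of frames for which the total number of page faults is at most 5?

2

f=1: 8 faults
f=2: 5 faults
f=3: 5 faults
f=4: 5 faults
f=5: 5 faults
Smallest f with faults ≤ 5 is 2.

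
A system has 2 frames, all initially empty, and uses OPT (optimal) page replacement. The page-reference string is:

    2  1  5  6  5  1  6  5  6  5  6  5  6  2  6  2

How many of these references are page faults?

7

2 -> fault, frames [2]
1 -> fault, frames [2, 1]
5 -> fault, evict 2, frames [1, 5]
6 -> fault, evict 1, frames [5, 6]
5 -> hit
1 -> fault, evict 5, frames [6, 1]
6 -> hit
5 -> fault, evict 1, frames [6, 5]
6 -> hit
5 -> hit
6 -> hit
5 -> hit
6 -> hit
2 -> fault, evict 5, frames [6, 2]
6 -> hit
2 -> hit
Page faults: 7.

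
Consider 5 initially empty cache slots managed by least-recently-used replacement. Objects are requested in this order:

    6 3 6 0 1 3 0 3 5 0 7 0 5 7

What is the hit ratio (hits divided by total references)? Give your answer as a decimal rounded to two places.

6 → miss, frames (6)
3 → miss, frames (6 3)
6 → hit
0 → miss, frames (3 6 0)
1 → miss, frames (3 6 0 1)
3 → hit
0 → hit
3 → hit
5 → miss, frames (6 1 0 3 5)
0 → hit
7 → miss, evict 6, frames (1 3 5 0 7)
0 → hit
5 → hit
7 → hit
Hits: 8 of 14 references → 8/14 = 0.5714.

0.57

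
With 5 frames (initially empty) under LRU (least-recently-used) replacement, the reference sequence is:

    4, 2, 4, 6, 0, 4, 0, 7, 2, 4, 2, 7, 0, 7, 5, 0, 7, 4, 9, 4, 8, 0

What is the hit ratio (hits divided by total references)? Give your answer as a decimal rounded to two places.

0.64

4 -> miss, frames (4)
2 -> miss, frames (4 2)
4 -> hit
6 -> miss, frames (2 4 6)
0 -> miss, frames (2 4 6 0)
4 -> hit
0 -> hit
7 -> miss, frames (2 6 4 0 7)
2 -> hit
4 -> hit
2 -> hit
7 -> hit
0 -> hit
7 -> hit
5 -> miss, evict 6, frames (4 2 0 7 5)
0 -> hit
7 -> hit
4 -> hit
9 -> miss, evict 2, frames (5 0 7 4 9)
4 -> hit
8 -> miss, evict 5, frames (0 7 9 4 8)
0 -> hit
Hits: 14 of 22 references → 14/22 = 0.6364.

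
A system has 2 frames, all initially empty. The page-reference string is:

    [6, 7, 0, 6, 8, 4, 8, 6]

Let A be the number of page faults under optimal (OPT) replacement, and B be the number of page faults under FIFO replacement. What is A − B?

-1

Under OPT: F F F . F F . F → 6 faults.
Under FIFO: F F F F F F . F → 7 faults.
A − B = 6 − 7 = -1.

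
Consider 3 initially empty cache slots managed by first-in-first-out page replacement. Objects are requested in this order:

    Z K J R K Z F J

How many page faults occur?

7

Z -> miss, frames {Z}
K -> miss, frames {Z,K}
J -> miss, frames {Z,K,J}
R -> miss, evict Z, frames {K,J,R}
K -> hit
Z -> miss, evict K, frames {J,R,Z}
F -> miss, evict J, frames {R,Z,F}
J -> miss, evict R, frames {Z,F,J}
Page faults: 7.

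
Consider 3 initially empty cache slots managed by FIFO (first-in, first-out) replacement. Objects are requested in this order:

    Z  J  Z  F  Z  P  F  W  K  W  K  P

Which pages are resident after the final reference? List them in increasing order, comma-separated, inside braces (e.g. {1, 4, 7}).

{K, P, W}

Z: miss, frames {Z}
J: miss, frames {Z,J}
Z: hit
F: miss, frames {Z,J,F}
Z: hit
P: miss, evict Z, frames {J,F,P}
F: hit
W: miss, evict J, frames {F,P,W}
K: miss, evict F, frames {P,W,K}
W: hit
K: hit
P: hit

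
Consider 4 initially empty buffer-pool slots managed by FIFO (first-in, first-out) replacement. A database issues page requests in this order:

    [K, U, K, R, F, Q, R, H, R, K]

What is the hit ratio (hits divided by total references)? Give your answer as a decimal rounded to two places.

K: fault, frames (K)
U: fault, frames (K U)
K: hit
R: fault, frames (K U R)
F: fault, frames (K U R F)
Q: fault, evict K, frames (U R F Q)
R: hit
H: fault, evict U, frames (R F Q H)
R: hit
K: fault, evict R, frames (F Q H K)
Hits: 3 of 10 references → 3/10 = 0.3000.

0.30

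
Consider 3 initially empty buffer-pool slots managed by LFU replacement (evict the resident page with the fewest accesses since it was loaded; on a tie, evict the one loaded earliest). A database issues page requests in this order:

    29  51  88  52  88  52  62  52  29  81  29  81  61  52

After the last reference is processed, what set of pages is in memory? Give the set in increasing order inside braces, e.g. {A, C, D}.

{52, 61, 88}

29 -> fault, frames {29}
51 -> fault, frames {29,51}
88 -> fault, frames {29,51,88}
52 -> fault, evict 29, frames {51,88,52}
88 -> hit
52 -> hit
62 -> fault, evict 51, frames {88,52,62}
52 -> hit
29 -> fault, evict 62, frames {88,52,29}
81 -> fault, evict 29, frames {88,52,81}
29 -> fault, evict 81, frames {88,52,29}
81 -> fault, evict 29, frames {88,52,81}
61 -> fault, evict 81, frames {88,52,61}
52 -> hit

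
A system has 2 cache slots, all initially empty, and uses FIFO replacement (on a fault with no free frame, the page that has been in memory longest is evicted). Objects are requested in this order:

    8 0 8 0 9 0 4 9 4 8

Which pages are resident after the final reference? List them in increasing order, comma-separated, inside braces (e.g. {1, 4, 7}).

8: miss, frames {8}
0: miss, frames {8,0}
8: hit
0: hit
9: miss, evict 8, frames {0,9}
0: hit
4: miss, evict 0, frames {9,4}
9: hit
4: hit
8: miss, evict 9, frames {4,8}

{4, 8}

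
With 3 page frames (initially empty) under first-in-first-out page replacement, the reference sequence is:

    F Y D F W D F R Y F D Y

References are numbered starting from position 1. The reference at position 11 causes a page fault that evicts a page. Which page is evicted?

pos 1: F -> fault, frames (F)
pos 2: Y -> fault, frames (F Y)
pos 3: D -> fault, frames (F Y D)
pos 4: F -> hit
pos 5: W -> fault, evict F, frames (Y D W)
pos 6: D -> hit
pos 7: F -> fault, evict Y, frames (D W F)
pos 8: R -> fault, evict D, frames (W F R)
pos 9: Y -> fault, evict W, frames (F R Y)
pos 10: F -> hit
pos 11: D -> fault, evict F, frames (R Y D)
At position 11, page F is evicted.

F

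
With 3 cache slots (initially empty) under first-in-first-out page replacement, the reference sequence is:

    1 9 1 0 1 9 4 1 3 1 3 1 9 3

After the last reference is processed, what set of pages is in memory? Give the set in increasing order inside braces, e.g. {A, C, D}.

1 → miss, frames (1)
9 → miss, frames (1 9)
1 → hit
0 → miss, frames (1 9 0)
1 → hit
9 → hit
4 → miss, evict 1, frames (9 0 4)
1 → miss, evict 9, frames (0 4 1)
3 → miss, evict 0, frames (4 1 3)
1 → hit
3 → hit
1 → hit
9 → miss, evict 4, frames (1 3 9)
3 → hit

{1, 3, 9}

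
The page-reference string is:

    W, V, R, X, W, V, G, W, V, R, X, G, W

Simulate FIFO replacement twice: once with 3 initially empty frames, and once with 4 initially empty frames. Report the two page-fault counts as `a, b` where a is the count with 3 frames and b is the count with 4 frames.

10, 11

3 frames: F F F F F F F . . F F . F → 10 faults.
4 frames: F F F F . . F F F F F F F → 11 faults.
11 > 10: adding a frame increased faults — Belady's anomaly.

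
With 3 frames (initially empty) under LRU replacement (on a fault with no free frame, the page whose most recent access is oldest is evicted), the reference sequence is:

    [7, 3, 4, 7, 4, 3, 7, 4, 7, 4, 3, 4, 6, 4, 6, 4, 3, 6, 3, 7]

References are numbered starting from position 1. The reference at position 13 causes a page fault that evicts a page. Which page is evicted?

7

pos 1: 7: fault, frames {7}
pos 2: 3: fault, frames {7,3}
pos 3: 4: fault, frames {7,3,4}
pos 4: 7: hit
pos 5: 4: hit
pos 6: 3: hit
pos 7: 7: hit
pos 8: 4: hit
pos 9: 7: hit
pos 10: 4: hit
pos 11: 3: hit
pos 12: 4: hit
pos 13: 6: fault, evict 7, frames {3,4,6}
At position 13, page 7 is evicted.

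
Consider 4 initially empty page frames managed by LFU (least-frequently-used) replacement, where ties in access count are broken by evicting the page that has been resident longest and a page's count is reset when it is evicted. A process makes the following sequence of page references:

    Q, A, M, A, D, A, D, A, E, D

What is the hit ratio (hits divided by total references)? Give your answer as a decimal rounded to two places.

0.50

Q: fault, frames (Q)
A: fault, frames (Q A)
M: fault, frames (Q A M)
A: hit
D: fault, frames (Q A M D)
A: hit
D: hit
A: hit
E: fault, evict Q, frames (A M D E)
D: hit
Hits: 5 of 10 references → 5/10 = 0.5000.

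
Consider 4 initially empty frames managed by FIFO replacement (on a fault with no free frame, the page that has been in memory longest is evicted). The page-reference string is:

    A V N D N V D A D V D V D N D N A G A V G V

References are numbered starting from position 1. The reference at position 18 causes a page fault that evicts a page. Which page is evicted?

A

pos 1: A → fault, frames [A]
pos 2: V → fault, frames [A, V]
pos 3: N → fault, frames [A, V, N]
pos 4: D → fault, frames [A, V, N, D]
pos 5: N → hit
pos 6: V → hit
pos 7: D → hit
pos 8: A → hit
pos 9: D → hit
pos 10: V → hit
pos 11: D → hit
pos 12: V → hit
pos 13: D → hit
pos 14: N → hit
pos 15: D → hit
pos 16: N → hit
pos 17: A → hit
pos 18: G → fault, evict A, frames [V, N, D, G]
At position 18, page A is evicted.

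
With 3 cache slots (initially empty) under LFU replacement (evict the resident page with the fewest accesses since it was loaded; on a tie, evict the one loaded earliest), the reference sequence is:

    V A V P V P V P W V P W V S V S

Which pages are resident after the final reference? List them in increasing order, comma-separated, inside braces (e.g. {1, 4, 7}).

V → fault, frames {V}
A → fault, frames {V,A}
V → hit
P → fault, frames {V,A,P}
V → hit
P → hit
V → hit
P → hit
W → fault, evict A, frames {V,P,W}
V → hit
P → hit
W → hit
V → hit
S → fault, evict W, frames {V,P,S}
V → hit
S → hit

{P, S, V}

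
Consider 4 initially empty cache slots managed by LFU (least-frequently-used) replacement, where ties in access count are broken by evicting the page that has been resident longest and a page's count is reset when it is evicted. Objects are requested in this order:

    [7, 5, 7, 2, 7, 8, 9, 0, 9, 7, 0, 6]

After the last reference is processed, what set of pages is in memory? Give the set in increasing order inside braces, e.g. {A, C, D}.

7: fault, frames {7}
5: fault, frames {7,5}
7: hit
2: fault, frames {7,5,2}
7: hit
8: fault, frames {7,5,2,8}
9: fault, evict 5, frames {7,2,8,9}
0: fault, evict 2, frames {7,8,9,0}
9: hit
7: hit
0: hit
6: fault, evict 8, frames {7,9,0,6}

{0, 6, 7, 9}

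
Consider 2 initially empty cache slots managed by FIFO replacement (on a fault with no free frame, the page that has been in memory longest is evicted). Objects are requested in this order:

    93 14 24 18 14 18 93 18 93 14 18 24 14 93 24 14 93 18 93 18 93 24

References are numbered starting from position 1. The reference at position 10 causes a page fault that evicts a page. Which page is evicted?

93

pos 1: 93: fault, frames [93]
pos 2: 14: fault, frames [93, 14]
pos 3: 24: fault, evict 93, frames [14, 24]
pos 4: 18: fault, evict 14, frames [24, 18]
pos 5: 14: fault, evict 24, frames [18, 14]
pos 6: 18: hit
pos 7: 93: fault, evict 18, frames [14, 93]
pos 8: 18: fault, evict 14, frames [93, 18]
pos 9: 93: hit
pos 10: 14: fault, evict 93, frames [18, 14]
At position 10, page 93 is evicted.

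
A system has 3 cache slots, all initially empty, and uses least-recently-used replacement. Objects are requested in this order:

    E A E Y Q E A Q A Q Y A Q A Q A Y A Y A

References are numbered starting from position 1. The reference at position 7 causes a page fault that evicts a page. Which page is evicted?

Y

pos 1: E: miss, frames (E)
pos 2: A: miss, frames (E A)
pos 3: E: hit
pos 4: Y: miss, frames (A E Y)
pos 5: Q: miss, evict A, frames (E Y Q)
pos 6: E: hit
pos 7: A: miss, evict Y, frames (Q E A)
At position 7, page Y is evicted.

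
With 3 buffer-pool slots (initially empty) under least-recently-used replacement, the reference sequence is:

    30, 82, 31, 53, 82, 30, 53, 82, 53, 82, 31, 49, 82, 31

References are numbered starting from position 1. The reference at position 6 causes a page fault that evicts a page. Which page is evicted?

pos 1: 30: fault, frames {30}
pos 2: 82: fault, frames {30,82}
pos 3: 31: fault, frames {30,82,31}
pos 4: 53: fault, evict 30, frames {82,31,53}
pos 5: 82: hit
pos 6: 30: fault, evict 31, frames {53,82,30}
At position 6, page 31 is evicted.

31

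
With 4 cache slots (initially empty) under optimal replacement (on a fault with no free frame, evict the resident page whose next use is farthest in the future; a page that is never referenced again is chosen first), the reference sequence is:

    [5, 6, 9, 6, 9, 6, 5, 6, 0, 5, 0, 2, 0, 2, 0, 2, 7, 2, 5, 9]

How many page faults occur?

6

5 -> miss, frames {5}
6 -> miss, frames {5,6}
9 -> miss, frames {5,6,9}
6 -> hit
9 -> hit
6 -> hit
5 -> hit
6 -> hit
0 -> miss, frames {5,6,9,0}
5 -> hit
0 -> hit
2 -> miss, evict 6, frames {5,9,0,2}
0 -> hit
2 -> hit
0 -> hit
2 -> hit
7 -> miss, evict 0, frames {5,9,2,7}
2 -> hit
5 -> hit
9 -> hit
Page faults: 6.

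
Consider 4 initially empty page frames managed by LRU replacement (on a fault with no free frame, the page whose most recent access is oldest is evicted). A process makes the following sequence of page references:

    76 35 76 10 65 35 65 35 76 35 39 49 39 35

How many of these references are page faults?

6

76 -> miss, frames {76}
35 -> miss, frames {76,35}
76 -> hit
10 -> miss, frames {35,76,10}
65 -> miss, frames {35,76,10,65}
35 -> hit
65 -> hit
35 -> hit
76 -> hit
35 -> hit
39 -> miss, evict 10, frames {65,76,35,39}
49 -> miss, evict 65, frames {76,35,39,49}
39 -> hit
35 -> hit
Page faults: 6.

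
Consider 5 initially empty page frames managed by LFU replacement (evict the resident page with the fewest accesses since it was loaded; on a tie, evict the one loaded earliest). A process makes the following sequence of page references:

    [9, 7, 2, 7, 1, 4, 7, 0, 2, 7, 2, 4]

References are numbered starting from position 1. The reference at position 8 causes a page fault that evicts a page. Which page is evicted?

9

pos 1: 9 -> miss, frames (9)
pos 2: 7 -> miss, frames (9 7)
pos 3: 2 -> miss, frames (9 7 2)
pos 4: 7 -> hit
pos 5: 1 -> miss, frames (9 7 2 1)
pos 6: 4 -> miss, frames (9 7 2 1 4)
pos 7: 7 -> hit
pos 8: 0 -> miss, evict 9, frames (7 2 1 4 0)
At position 8, page 9 is evicted.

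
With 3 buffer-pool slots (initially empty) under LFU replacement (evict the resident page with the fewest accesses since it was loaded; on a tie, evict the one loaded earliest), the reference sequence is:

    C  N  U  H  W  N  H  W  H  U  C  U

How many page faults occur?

9

C: miss, frames (C)
N: miss, frames (C N)
U: miss, frames (C N U)
H: miss, evict C, frames (N U H)
W: miss, evict N, frames (U H W)
N: miss, evict U, frames (H W N)
H: hit
W: hit
H: hit
U: miss, evict N, frames (H W U)
C: miss, evict U, frames (H W C)
U: miss, evict C, frames (H W U)
Page faults: 9.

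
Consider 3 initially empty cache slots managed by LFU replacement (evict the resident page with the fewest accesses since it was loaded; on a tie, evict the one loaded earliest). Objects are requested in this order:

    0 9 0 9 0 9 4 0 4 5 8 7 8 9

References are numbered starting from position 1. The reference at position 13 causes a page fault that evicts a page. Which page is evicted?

7

pos 1: 0 -> fault, frames [0]
pos 2: 9 -> fault, frames [0, 9]
pos 3: 0 -> hit
pos 4: 9 -> hit
pos 5: 0 -> hit
pos 6: 9 -> hit
pos 7: 4 -> fault, frames [0, 9, 4]
pos 8: 0 -> hit
pos 9: 4 -> hit
pos 10: 5 -> fault, evict 4, frames [0, 9, 5]
pos 11: 8 -> fault, evict 5, frames [0, 9, 8]
pos 12: 7 -> fault, evict 8, frames [0, 9, 7]
pos 13: 8 -> fault, evict 7, frames [0, 9, 8]
At position 13, page 7 is evicted.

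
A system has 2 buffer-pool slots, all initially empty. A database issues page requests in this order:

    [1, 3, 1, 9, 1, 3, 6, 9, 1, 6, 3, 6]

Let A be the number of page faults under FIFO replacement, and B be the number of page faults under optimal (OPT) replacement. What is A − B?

Under FIFO: F F . F F F F F F F F . → 10 faults.
Under OPT: F F . F . F F . F . F . → 7 faults.
A − B = 10 − 7 = 3.

3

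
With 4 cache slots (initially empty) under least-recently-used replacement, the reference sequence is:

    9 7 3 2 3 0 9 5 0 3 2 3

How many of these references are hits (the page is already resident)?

4

9 → fault, frames (9)
7 → fault, frames (9 7)
3 → fault, frames (9 7 3)
2 → fault, frames (9 7 3 2)
3 → hit
0 → fault, evict 9, frames (7 2 3 0)
9 → fault, evict 7, frames (2 3 0 9)
5 → fault, evict 2, frames (3 0 9 5)
0 → hit
3 → hit
2 → fault, evict 9, frames (5 0 3 2)
3 → hit
Hits: 4.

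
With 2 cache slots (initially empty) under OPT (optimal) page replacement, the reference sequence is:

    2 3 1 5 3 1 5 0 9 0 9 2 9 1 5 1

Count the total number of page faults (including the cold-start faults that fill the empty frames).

2 → fault, frames {2}
3 → fault, frames {2,3}
1 → fault, evict 2, frames {3,1}
5 → fault, evict 1, frames {3,5}
3 → hit
1 → fault, evict 3, frames {5,1}
5 → hit
0 → fault, evict 5, frames {1,0}
9 → fault, evict 1, frames {0,9}
0 → hit
9 → hit
2 → fault, evict 0, frames {9,2}
9 → hit
1 → fault, evict 2, frames {9,1}
5 → fault, evict 9, frames {1,5}
1 → hit
Page faults: 10.

10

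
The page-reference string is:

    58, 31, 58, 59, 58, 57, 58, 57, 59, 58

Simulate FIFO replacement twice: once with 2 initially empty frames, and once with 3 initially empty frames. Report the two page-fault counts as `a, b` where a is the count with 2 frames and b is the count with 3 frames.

7, 5

2 frames: F F . F F F . . F F → 7 faults.
3 frames: F F . F . F F . . . → 5 faults.
5 < 7: adding a frame reduced faults, as is typical.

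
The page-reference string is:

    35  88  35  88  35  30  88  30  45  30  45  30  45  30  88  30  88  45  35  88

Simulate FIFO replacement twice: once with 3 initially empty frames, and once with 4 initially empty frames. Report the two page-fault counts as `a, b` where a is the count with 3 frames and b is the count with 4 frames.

6, 4

3 frames: F F . . . F . . F . . . . . . . . . F F → 6 faults.
4 frames: F F . . . F . . F . . . . . . . . . . . → 4 faults.
4 < 6: adding a frame reduced faults, as is typical.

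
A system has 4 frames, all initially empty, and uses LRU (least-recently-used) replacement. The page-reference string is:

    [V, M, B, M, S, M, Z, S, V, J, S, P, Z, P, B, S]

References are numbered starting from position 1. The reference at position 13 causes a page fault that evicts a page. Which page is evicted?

pos 1: V: miss, frames [V]
pos 2: M: miss, frames [V, M]
pos 3: B: miss, frames [V, M, B]
pos 4: M: hit
pos 5: S: miss, frames [V, B, M, S]
pos 6: M: hit
pos 7: Z: miss, evict V, frames [B, S, M, Z]
pos 8: S: hit
pos 9: V: miss, evict B, frames [M, Z, S, V]
pos 10: J: miss, evict M, frames [Z, S, V, J]
pos 11: S: hit
pos 12: P: miss, evict Z, frames [V, J, S, P]
pos 13: Z: miss, evict V, frames [J, S, P, Z]
At position 13, page V is evicted.

V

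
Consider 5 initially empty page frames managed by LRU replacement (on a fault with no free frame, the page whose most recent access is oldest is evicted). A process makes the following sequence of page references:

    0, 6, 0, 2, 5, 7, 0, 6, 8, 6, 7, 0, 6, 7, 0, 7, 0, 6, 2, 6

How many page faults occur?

0 → miss, frames {0}
6 → miss, frames {0,6}
0 → hit
2 → miss, frames {6,0,2}
5 → miss, frames {6,0,2,5}
7 → miss, frames {6,0,2,5,7}
0 → hit
6 → hit
8 → miss, evict 2, frames {5,7,0,6,8}
6 → hit
7 → hit
0 → hit
6 → hit
7 → hit
0 → hit
7 → hit
0 → hit
6 → hit
2 → miss, evict 5, frames {8,7,0,6,2}
6 → hit
Page faults: 7.

7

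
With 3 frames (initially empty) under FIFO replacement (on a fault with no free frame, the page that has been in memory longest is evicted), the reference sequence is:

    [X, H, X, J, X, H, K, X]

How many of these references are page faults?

5

X -> fault, frames (X)
H -> fault, frames (X H)
X -> hit
J -> fault, frames (X H J)
X -> hit
H -> hit
K -> fault, evict X, frames (H J K)
X -> fault, evict H, frames (J K X)
Page faults: 5.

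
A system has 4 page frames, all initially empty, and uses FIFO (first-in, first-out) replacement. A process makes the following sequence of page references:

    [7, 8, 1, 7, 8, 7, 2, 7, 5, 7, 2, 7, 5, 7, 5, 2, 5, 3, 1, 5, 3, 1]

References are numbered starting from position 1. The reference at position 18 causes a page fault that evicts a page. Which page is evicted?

pos 1: 7 → fault, frames [7]
pos 2: 8 → fault, frames [7, 8]
pos 3: 1 → fault, frames [7, 8, 1]
pos 4: 7 → hit
pos 5: 8 → hit
pos 6: 7 → hit
pos 7: 2 → fault, frames [7, 8, 1, 2]
pos 8: 7 → hit
pos 9: 5 → fault, evict 7, frames [8, 1, 2, 5]
pos 10: 7 → fault, evict 8, frames [1, 2, 5, 7]
pos 11: 2 → hit
pos 12: 7 → hit
pos 13: 5 → hit
pos 14: 7 → hit
pos 15: 5 → hit
pos 16: 2 → hit
pos 17: 5 → hit
pos 18: 3 → fault, evict 1, frames [2, 5, 7, 3]
At position 18, page 1 is evicted.

1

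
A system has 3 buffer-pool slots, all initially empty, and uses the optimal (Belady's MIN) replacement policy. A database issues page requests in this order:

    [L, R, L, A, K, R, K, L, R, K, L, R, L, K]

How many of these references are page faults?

L → fault, frames [L]
R → fault, frames [L, R]
L → hit
A → fault, frames [L, R, A]
K → fault, evict A, frames [L, R, K]
R → hit
K → hit
L → hit
R → hit
K → hit
L → hit
R → hit
L → hit
K → hit
Page faults: 4.

4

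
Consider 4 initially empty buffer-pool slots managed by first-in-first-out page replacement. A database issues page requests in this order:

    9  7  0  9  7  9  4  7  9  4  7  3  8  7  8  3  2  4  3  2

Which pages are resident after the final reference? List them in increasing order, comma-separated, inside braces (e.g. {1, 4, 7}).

{2, 3, 4, 7}

9 -> fault, frames {9}
7 -> fault, frames {9,7}
0 -> fault, frames {9,7,0}
9 -> hit
7 -> hit
9 -> hit
4 -> fault, frames {9,7,0,4}
7 -> hit
9 -> hit
4 -> hit
7 -> hit
3 -> fault, evict 9, frames {7,0,4,3}
8 -> fault, evict 7, frames {0,4,3,8}
7 -> fault, evict 0, frames {4,3,8,7}
8 -> hit
3 -> hit
2 -> fault, evict 4, frames {3,8,7,2}
4 -> fault, evict 3, frames {8,7,2,4}
3 -> fault, evict 8, frames {7,2,4,3}
2 -> hit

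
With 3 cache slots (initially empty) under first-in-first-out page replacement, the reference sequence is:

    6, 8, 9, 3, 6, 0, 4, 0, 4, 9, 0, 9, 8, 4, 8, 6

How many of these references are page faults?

6 -> miss, frames (6)
8 -> miss, frames (6 8)
9 -> miss, frames (6 8 9)
3 -> miss, evict 6, frames (8 9 3)
6 -> miss, evict 8, frames (9 3 6)
0 -> miss, evict 9, frames (3 6 0)
4 -> miss, evict 3, frames (6 0 4)
0 -> hit
4 -> hit
9 -> miss, evict 6, frames (0 4 9)
0 -> hit
9 -> hit
8 -> miss, evict 0, frames (4 9 8)
4 -> hit
8 -> hit
6 -> miss, evict 4, frames (9 8 6)
Page faults: 10.

10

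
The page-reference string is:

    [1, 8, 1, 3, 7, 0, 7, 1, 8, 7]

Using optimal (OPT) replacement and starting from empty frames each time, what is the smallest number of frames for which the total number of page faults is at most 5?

4

f=1: 10 faults
f=2: 7 faults
f=3: 6 faults
f=4: 5 faults
f=5: 5 faults
Smallest f with faults ≤ 5 is 4.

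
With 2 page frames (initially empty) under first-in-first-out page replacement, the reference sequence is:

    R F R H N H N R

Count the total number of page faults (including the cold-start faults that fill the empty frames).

R: fault, frames (R)
F: fault, frames (R F)
R: hit
H: fault, evict R, frames (F H)
N: fault, evict F, frames (H N)
H: hit
N: hit
R: fault, evict H, frames (N R)
Page faults: 5.

5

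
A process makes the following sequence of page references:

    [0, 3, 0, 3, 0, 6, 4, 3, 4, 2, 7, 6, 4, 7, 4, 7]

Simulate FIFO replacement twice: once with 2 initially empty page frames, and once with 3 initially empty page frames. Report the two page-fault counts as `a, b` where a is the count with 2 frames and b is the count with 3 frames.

2 frames: F F . . . F F F . F F F F F . . → 10 faults.
3 frames: F F . . . F F . . F F F F . . . → 8 faults.
8 < 10: adding a frame reduced faults, as is typical.

10, 8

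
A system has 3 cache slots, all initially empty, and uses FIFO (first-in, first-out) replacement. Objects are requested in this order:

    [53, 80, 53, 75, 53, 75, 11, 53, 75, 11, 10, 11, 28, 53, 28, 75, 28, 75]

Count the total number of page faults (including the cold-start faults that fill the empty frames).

53 → fault, frames {53}
80 → fault, frames {53,80}
53 → hit
75 → fault, frames {53,80,75}
53 → hit
75 → hit
11 → fault, evict 53, frames {80,75,11}
53 → fault, evict 80, frames {75,11,53}
75 → hit
11 → hit
10 → fault, evict 75, frames {11,53,10}
11 → hit
28 → fault, evict 11, frames {53,10,28}
53 → hit
28 → hit
75 → fault, evict 53, frames {10,28,75}
28 → hit
75 → hit
Page faults: 8.

8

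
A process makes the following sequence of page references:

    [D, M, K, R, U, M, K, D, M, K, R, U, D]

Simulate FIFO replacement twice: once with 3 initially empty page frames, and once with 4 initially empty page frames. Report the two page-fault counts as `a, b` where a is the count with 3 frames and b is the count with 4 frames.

3 frames: F F F F F F F F . . F F . → 10 faults.
4 frames: F F F F F . . F F F F F F → 11 faults.
11 > 10: adding a frame increased faults — Belady's anomaly.

10, 11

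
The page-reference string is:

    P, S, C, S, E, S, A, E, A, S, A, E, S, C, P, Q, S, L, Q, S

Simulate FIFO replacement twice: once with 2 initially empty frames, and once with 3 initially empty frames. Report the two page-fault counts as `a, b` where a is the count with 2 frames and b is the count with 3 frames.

2 frames: F F F . F F F F . F F F F F F F F F F F → 18 faults.
3 frames: F F F . F . F . . F . . . F F F F F . . → 11 faults.
11 < 18: adding a frame reduced faults, as is typical.

18, 11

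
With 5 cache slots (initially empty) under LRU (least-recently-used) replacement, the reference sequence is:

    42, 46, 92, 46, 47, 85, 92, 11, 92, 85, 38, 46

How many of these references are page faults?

42 -> miss, frames {42}
46 -> miss, frames {42,46}
92 -> miss, frames {42,46,92}
46 -> hit
47 -> miss, frames {42,92,46,47}
85 -> miss, frames {42,92,46,47,85}
92 -> hit
11 -> miss, evict 42, frames {46,47,85,92,11}
92 -> hit
85 -> hit
38 -> miss, evict 46, frames {47,11,92,85,38}
46 -> miss, evict 47, frames {11,92,85,38,46}
Page faults: 8.

8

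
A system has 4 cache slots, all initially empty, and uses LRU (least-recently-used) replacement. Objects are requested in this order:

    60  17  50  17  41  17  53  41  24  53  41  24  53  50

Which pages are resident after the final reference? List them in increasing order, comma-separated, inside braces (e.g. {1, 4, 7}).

60: fault, frames (60)
17: fault, frames (60 17)
50: fault, frames (60 17 50)
17: hit
41: fault, frames (60 50 17 41)
17: hit
53: fault, evict 60, frames (50 41 17 53)
41: hit
24: fault, evict 50, frames (17 53 41 24)
53: hit
41: hit
24: hit
53: hit
50: fault, evict 17, frames (41 24 53 50)

{24, 41, 50, 53}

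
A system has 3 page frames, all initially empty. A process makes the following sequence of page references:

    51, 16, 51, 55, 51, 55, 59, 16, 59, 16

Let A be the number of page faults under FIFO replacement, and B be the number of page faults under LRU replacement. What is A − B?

Under FIFO: F F . F . . F . . . → 4 faults.
Under LRU: F F . F . . F F . . → 5 faults.
A − B = 4 − 5 = -1.

-1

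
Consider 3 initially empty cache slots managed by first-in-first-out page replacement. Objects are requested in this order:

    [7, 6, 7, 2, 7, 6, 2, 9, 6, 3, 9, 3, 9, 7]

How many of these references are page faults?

7: miss, frames [7]
6: miss, frames [7, 6]
7: hit
2: miss, frames [7, 6, 2]
7: hit
6: hit
2: hit
9: miss, evict 7, frames [6, 2, 9]
6: hit
3: miss, evict 6, frames [2, 9, 3]
9: hit
3: hit
9: hit
7: miss, evict 2, frames [9, 3, 7]
Page faults: 6.

6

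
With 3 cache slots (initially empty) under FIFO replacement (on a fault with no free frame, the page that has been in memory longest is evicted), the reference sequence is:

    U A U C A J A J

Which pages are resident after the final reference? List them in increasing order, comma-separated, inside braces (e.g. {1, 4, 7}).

{A, C, J}

U → fault, frames {U}
A → fault, frames {U,A}
U → hit
C → fault, frames {U,A,C}
A → hit
J → fault, evict U, frames {A,C,J}
A → hit
J → hit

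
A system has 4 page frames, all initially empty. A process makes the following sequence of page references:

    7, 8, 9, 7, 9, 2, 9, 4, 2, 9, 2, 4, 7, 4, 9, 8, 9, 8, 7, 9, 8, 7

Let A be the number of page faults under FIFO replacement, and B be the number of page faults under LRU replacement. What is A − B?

2

Under FIFO: F F F . . F . F . . . . F . . F F . . . . . → 8 faults.
Under LRU: F F F . . F . F . . . . . . . F . . . . . . → 6 faults.
A − B = 8 − 6 = 2.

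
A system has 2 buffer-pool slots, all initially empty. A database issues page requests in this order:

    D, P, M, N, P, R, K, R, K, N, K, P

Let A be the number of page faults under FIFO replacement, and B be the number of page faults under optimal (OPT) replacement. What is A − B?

1

Under FIFO: F F F F F F F . . F . F → 9 faults.
Under OPT: F F F F . F F . . F . F → 8 faults.
A − B = 9 − 8 = 1.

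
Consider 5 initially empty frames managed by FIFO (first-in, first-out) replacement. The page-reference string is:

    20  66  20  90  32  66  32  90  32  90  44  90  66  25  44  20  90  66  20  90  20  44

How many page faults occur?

20 → miss, frames [20]
66 → miss, frames [20, 66]
20 → hit
90 → miss, frames [20, 66, 90]
32 → miss, frames [20, 66, 90, 32]
66 → hit
32 → hit
90 → hit
32 → hit
90 → hit
44 → miss, frames [20, 66, 90, 32, 44]
90 → hit
66 → hit
25 → miss, evict 20, frames [66, 90, 32, 44, 25]
44 → hit
20 → miss, evict 66, frames [90, 32, 44, 25, 20]
90 → hit
66 → miss, evict 90, frames [32, 44, 25, 20, 66]
20 → hit
90 → miss, evict 32, frames [44, 25, 20, 66, 90]
20 → hit
44 → hit
Page faults: 9.

9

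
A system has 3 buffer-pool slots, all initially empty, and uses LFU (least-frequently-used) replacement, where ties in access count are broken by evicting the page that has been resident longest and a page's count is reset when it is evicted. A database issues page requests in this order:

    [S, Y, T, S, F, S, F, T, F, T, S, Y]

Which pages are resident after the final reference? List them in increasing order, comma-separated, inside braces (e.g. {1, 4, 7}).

{F, S, Y}

S → fault, frames [S]
Y → fault, frames [S, Y]
T → fault, frames [S, Y, T]
S → hit
F → fault, evict Y, frames [S, T, F]
S → hit
F → hit
T → hit
F → hit
T → hit
S → hit
Y → fault, evict T, frames [S, F, Y]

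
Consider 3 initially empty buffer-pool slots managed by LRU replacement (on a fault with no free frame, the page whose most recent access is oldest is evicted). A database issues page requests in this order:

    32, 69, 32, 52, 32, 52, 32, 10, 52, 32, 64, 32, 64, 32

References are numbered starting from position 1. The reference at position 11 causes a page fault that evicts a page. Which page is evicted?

pos 1: 32 → fault, frames (32)
pos 2: 69 → fault, frames (32 69)
pos 3: 32 → hit
pos 4: 52 → fault, frames (69 32 52)
pos 5: 32 → hit
pos 6: 52 → hit
pos 7: 32 → hit
pos 8: 10 → fault, evict 69, frames (52 32 10)
pos 9: 52 → hit
pos 10: 32 → hit
pos 11: 64 → fault, evict 10, frames (52 32 64)
At position 11, page 10 is evicted.

10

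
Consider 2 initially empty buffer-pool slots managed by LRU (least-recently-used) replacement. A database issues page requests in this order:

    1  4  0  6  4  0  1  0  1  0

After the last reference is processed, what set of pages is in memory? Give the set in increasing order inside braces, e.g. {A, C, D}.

1: fault, frames (1)
4: fault, frames (1 4)
0: fault, evict 1, frames (4 0)
6: fault, evict 4, frames (0 6)
4: fault, evict 0, frames (6 4)
0: fault, evict 6, frames (4 0)
1: fault, evict 4, frames (0 1)
0: hit
1: hit
0: hit

{0, 1}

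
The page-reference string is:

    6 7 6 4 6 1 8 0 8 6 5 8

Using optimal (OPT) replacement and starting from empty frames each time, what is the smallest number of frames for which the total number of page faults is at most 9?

f=1: 12 faults
f=2: 8 faults
f=3: 7 faults
f=4: 7 faults
f=5: 7 faults
f=6: 7 faults
f=7: 7 faults
Smallest f with faults ≤ 9 is 2.

2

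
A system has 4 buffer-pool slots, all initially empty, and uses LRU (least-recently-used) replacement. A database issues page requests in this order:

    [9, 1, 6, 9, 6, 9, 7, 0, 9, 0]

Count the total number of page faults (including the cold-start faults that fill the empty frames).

9: miss, frames [9]
1: miss, frames [9, 1]
6: miss, frames [9, 1, 6]
9: hit
6: hit
9: hit
7: miss, frames [1, 6, 9, 7]
0: miss, evict 1, frames [6, 9, 7, 0]
9: hit
0: hit
Page faults: 5.

5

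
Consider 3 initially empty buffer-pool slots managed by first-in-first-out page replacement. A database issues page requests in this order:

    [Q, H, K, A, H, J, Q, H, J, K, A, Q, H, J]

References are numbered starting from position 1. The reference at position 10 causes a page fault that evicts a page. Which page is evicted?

J

pos 1: Q: miss, frames {Q}
pos 2: H: miss, frames {Q,H}
pos 3: K: miss, frames {Q,H,K}
pos 4: A: miss, evict Q, frames {H,K,A}
pos 5: H: hit
pos 6: J: miss, evict H, frames {K,A,J}
pos 7: Q: miss, evict K, frames {A,J,Q}
pos 8: H: miss, evict A, frames {J,Q,H}
pos 9: J: hit
pos 10: K: miss, evict J, frames {Q,H,K}
At position 10, page J is evicted.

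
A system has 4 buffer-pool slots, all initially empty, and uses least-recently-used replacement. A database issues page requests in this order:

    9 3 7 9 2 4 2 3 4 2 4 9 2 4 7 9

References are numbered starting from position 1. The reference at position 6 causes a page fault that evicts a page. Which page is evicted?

pos 1: 9 -> miss, frames {9}
pos 2: 3 -> miss, frames {9,3}
pos 3: 7 -> miss, frames {9,3,7}
pos 4: 9 -> hit
pos 5: 2 -> miss, frames {3,7,9,2}
pos 6: 4 -> miss, evict 3, frames {7,9,2,4}
At position 6, page 3 is evicted.

3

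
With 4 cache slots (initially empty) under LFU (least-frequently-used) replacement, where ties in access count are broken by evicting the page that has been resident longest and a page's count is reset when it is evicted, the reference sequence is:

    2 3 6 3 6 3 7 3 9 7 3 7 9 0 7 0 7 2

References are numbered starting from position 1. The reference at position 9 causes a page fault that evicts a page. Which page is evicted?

2

pos 1: 2 → fault, frames (2)
pos 2: 3 → fault, frames (2 3)
pos 3: 6 → fault, frames (2 3 6)
pos 4: 3 → hit
pos 5: 6 → hit
pos 6: 3 → hit
pos 7: 7 → fault, frames (2 3 6 7)
pos 8: 3 → hit
pos 9: 9 → fault, evict 2, frames (3 6 7 9)
At position 9, page 2 is evicted.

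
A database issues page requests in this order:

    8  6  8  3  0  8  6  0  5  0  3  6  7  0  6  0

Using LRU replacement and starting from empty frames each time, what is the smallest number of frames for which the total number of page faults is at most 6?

5

f=1: 16 faults
f=2: 13 faults
f=3: 10 faults
f=4: 7 faults
f=5: 6 faults
f=6: 6 faults
Smallest f with faults ≤ 6 is 5.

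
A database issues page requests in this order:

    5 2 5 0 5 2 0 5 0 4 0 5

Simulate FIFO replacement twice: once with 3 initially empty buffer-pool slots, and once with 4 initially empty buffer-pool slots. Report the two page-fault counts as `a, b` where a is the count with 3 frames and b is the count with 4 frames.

3 frames: F F . F . . . . . F . F → 5 faults.
4 frames: F F . F . . . . . F . . → 4 faults.
4 < 5: adding a frame reduced faults, as is typical.

5, 4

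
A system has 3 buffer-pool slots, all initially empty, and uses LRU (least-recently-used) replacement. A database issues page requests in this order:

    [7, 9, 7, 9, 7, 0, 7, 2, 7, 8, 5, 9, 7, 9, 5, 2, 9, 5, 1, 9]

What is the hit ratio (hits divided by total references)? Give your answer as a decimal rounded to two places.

7 -> fault, frames (7)
9 -> fault, frames (7 9)
7 -> hit
9 -> hit
7 -> hit
0 -> fault, frames (9 7 0)
7 -> hit
2 -> fault, evict 9, frames (0 7 2)
7 -> hit
8 -> fault, evict 0, frames (2 7 8)
5 -> fault, evict 2, frames (7 8 5)
9 -> fault, evict 7, frames (8 5 9)
7 -> fault, evict 8, frames (5 9 7)
9 -> hit
5 -> hit
2 -> fault, evict 7, frames (9 5 2)
9 -> hit
5 -> hit
1 -> fault, evict 2, frames (9 5 1)
9 -> hit
Hits: 10 of 20 references → 10/20 = 0.5000.

0.50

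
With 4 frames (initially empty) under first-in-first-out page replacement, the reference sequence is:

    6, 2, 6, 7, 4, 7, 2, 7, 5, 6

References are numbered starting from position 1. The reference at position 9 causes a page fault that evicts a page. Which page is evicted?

pos 1: 6 → miss, frames (6)
pos 2: 2 → miss, frames (6 2)
pos 3: 6 → hit
pos 4: 7 → miss, frames (6 2 7)
pos 5: 4 → miss, frames (6 2 7 4)
pos 6: 7 → hit
pos 7: 2 → hit
pos 8: 7 → hit
pos 9: 5 → miss, evict 6, frames (2 7 4 5)
At position 9, page 6 is evicted.

6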